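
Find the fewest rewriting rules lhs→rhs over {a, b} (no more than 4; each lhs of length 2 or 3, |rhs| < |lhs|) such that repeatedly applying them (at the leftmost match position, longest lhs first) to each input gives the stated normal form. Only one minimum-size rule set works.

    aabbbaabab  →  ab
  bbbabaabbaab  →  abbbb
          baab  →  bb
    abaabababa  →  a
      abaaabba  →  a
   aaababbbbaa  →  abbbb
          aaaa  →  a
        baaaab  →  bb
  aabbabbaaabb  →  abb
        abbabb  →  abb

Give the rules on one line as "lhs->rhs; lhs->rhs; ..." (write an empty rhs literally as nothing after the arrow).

aa->a; ba->a; baa->b

  | aabbbaabab => abbbaabab => abbbbab => abbbab => abbab => abab => aab => ab
  | bbbabaabbaab => bbabaabbaab => babaabbaab => abaabbaab => abbbaab => abbbb
  | baab => bb
  | abaabababa => abbababa => abababa => aababa => ababa => aaba => aba => aa => a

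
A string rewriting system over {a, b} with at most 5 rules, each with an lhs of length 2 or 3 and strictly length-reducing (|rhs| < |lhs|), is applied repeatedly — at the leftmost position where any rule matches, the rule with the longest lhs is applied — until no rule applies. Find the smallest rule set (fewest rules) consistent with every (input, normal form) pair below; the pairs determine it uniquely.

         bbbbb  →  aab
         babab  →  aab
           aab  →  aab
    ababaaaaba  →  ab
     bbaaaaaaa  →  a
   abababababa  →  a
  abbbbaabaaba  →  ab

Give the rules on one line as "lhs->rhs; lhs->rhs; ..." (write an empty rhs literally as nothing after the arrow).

  | bbbbb => abbb => aab
  | babab => abab => aab
  | aab
  | ababaaaaba => aabaaaaba => aaaaaaba => baaaba => aaaba => bba => ab

aaa->b; ba->a; bb->a; bba->ab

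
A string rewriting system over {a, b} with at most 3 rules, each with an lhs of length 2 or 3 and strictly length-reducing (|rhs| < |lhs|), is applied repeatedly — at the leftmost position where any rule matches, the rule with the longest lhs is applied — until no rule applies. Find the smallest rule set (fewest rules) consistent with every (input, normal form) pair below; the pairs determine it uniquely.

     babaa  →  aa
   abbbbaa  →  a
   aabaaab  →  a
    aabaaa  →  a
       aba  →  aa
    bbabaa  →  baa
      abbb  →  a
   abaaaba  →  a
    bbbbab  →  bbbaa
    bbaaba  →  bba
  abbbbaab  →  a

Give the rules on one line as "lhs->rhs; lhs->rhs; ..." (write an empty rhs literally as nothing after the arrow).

aaa->a; ab->a; bab->aa

  | babaa => aaaa => aa
  | abbbbaa => abbbaa => abbaa => abaa => aaa => a
  | aabaaab => aaaaab => aaab => ab => a
  | aabaaa => aaaaa => aaa => a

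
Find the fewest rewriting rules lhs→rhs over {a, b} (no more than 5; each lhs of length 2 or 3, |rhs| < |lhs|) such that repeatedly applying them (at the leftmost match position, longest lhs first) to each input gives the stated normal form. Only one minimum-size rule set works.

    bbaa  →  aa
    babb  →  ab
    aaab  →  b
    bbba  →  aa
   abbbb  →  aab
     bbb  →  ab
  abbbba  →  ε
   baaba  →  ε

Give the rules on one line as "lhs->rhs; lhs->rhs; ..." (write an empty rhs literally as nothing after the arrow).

  | bbaa => baa => aa
  | babb => abb => ab
  | aaab => b
  | bbba => aba => aa

aaa->; ba->a; bb->b; bbb->ab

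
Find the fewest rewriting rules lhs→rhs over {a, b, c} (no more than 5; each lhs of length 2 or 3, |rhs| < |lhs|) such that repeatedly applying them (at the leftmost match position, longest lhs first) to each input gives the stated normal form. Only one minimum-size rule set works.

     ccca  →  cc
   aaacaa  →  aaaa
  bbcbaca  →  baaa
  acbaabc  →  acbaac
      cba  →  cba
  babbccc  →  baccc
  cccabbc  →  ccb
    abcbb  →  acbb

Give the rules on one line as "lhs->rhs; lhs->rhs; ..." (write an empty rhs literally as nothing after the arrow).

ab->a; bc->; bcb->aa; ca->

  | ccca => cc
  | aaacaa => aaaa
  | bbcbaca => baaaca => baaa
  | acbaabc => acbaac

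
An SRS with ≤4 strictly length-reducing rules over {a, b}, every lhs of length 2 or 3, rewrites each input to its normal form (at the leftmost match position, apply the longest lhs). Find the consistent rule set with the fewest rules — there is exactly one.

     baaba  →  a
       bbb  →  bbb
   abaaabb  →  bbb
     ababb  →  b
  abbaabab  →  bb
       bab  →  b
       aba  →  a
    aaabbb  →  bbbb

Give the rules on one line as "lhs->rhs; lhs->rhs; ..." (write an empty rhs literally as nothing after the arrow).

aa->b; aaa->aa; abb->aa; ba->

  | baaba => aba => a
  | bbb
  | abaaabb => aaabb => aabb => bbb
  | ababb => abb => aa => b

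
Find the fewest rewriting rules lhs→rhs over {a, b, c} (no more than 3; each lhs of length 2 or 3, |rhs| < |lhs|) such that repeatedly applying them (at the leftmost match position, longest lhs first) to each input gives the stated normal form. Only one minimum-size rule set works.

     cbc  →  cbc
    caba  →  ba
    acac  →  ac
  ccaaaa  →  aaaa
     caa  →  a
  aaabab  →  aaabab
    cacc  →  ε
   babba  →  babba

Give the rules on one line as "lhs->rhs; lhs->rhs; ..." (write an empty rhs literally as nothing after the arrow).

  | cbc
  | caba => ba
  | acac => ac
  | ccaaaa => aaaa

ca->; cc->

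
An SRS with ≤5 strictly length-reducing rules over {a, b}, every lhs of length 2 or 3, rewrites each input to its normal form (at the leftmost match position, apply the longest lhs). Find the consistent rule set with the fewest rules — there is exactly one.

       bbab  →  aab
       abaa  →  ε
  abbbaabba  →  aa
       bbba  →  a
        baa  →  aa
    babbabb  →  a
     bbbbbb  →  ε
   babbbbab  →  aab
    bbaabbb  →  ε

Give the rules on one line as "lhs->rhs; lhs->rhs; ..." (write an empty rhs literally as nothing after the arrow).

  | bbab => aab
  | abaa => aaa => ε
  | abbbaabba => aaabba => bba => aa
  | bbba => a

aaa->; ba->a; bb->a; bbb->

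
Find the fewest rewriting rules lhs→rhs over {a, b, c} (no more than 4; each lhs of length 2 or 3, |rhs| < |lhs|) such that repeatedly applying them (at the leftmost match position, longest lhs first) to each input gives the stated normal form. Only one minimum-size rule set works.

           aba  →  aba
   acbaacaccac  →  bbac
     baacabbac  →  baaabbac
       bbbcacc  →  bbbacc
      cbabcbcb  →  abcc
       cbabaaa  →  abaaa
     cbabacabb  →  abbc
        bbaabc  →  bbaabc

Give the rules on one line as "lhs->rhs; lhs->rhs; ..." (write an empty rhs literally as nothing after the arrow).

aac->aa; aca->bc; ca->a; cb->c

  | aba
  | acbaacaccac => acaacaccac => bcacaccac => bacaccac => bbcccac => bbccac => bbcac => bbac
  | baacabbac => baaabbac
  | bbbcacc => bbbacc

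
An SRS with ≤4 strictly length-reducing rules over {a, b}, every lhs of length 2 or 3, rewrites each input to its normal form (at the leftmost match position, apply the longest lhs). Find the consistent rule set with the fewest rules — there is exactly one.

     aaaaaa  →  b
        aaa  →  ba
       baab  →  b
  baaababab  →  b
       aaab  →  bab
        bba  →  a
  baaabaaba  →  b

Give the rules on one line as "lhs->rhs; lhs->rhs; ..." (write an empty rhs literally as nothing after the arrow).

aa->b; aba->ab; bb->b; bba->a

  | aaaaaa => baaaa => bbaa => aa => b
  | aaa => ba
  | baab => bbb => bb => b
  | baaababab => bbababab => ababab => abbab => aab => bb => b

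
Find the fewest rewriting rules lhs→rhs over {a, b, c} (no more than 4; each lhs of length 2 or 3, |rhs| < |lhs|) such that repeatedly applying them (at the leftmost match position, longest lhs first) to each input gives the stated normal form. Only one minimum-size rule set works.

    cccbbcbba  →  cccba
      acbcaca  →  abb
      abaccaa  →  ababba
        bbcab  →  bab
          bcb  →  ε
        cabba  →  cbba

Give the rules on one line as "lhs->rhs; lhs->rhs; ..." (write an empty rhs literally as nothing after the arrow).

  | cccbbcbba => cccbbcba => cccbbca => cccba
  | acbcaca => acaca => acca => abb
  | abaccaa => ababba
  | bbcab => bab

bc->; bcb->bc; ca->c; cca->bb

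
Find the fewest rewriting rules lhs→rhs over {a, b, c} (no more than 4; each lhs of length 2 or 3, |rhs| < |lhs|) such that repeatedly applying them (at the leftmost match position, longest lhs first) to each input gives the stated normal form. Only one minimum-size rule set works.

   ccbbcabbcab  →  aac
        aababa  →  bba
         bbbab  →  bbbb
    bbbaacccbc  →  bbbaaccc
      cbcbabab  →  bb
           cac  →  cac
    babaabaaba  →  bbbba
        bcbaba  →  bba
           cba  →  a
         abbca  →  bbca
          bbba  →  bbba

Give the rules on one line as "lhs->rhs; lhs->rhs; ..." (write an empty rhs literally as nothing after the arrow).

ab->b; cab->ac; cb->

  | ccbbcabbcab => cbcabbcab => cabbcab => acbcab => acab => aac
  | aababa => ababa => baba => bba
  | bbbab => bbbb
  | bbbaacccbc => bbbaaccc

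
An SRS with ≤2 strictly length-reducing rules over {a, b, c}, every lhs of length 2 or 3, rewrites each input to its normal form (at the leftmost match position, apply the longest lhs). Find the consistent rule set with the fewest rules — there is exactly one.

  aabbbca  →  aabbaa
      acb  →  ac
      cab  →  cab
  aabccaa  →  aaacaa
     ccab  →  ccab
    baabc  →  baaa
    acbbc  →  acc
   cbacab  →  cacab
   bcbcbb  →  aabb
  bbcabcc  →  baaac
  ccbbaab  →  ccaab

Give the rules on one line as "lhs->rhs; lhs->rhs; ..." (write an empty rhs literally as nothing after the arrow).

  | aabbbca => aabbaa
  | acb => ac
  | cab
  | aabccaa => aaacaa

bc->a; cb->c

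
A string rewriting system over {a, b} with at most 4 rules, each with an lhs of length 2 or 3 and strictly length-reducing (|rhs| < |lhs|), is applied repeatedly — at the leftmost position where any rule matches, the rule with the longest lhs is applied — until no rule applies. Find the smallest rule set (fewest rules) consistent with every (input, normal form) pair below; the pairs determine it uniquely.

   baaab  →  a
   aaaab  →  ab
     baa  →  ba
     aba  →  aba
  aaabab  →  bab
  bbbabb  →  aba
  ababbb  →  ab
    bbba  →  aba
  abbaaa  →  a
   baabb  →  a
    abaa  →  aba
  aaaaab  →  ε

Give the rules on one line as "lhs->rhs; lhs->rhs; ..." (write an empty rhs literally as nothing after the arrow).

  | baaab => bb => a
  | aaaab => ab
  | baa => ba
  | aba

aa->a; aaa->; aab->; bb->a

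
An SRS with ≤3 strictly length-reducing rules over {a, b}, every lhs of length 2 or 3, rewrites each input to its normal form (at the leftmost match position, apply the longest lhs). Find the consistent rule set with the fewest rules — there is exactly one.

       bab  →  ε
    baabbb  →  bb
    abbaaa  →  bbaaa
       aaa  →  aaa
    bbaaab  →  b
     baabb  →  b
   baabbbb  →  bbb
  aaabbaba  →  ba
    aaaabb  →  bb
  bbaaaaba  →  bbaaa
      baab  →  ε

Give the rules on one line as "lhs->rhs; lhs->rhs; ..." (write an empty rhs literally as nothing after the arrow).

  | bab => ε
  | baabbb => babbb => bb
  | abbaaa => bbaaa
  | aaa

ab->b; aba->; bab->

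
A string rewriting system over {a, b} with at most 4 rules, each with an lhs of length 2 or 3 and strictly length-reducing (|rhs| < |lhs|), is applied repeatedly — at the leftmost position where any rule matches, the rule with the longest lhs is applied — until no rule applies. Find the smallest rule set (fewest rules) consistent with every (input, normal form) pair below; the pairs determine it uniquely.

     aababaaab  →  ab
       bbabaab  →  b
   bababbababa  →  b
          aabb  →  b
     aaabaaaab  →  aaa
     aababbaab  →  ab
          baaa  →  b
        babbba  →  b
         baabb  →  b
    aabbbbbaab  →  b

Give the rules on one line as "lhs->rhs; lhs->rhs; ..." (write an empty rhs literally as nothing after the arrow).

aab->; ba->b; bb->b

  | aababaaab => abaaab => abaab => abab => abb => ab
  | bbabaab => babaab => bbaab => baab => bab => bb => b
  | bababbababa => bbabbababa => babbababa => bbbababa => bbababa => bababa => bbaba => baba => bba => ba => b
  | aabb => b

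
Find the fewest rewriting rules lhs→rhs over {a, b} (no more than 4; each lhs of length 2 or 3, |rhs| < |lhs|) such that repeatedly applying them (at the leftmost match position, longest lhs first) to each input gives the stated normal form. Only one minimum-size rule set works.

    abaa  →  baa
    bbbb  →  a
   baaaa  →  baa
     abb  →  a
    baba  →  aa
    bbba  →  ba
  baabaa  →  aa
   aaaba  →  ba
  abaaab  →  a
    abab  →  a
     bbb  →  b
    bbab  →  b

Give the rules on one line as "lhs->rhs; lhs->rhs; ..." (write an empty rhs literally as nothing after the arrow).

  | abaa => baa
  | bbbb => abb => bb => a
  | baaaa => baaa => baa
  | abb => bb => a

aaa->aa; ab->b; bb->a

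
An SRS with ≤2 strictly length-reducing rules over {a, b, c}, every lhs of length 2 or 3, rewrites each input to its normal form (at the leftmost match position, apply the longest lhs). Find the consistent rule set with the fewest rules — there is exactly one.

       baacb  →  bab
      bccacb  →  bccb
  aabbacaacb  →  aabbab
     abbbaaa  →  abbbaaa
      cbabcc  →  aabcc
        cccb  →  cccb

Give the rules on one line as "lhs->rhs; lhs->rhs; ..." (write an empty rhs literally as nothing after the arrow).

ac->; cba->aa

  | baacb => bab
  | bccacb => bccb
  | aabbacaacb => aabbaacb => aabbab
  | abbbaaa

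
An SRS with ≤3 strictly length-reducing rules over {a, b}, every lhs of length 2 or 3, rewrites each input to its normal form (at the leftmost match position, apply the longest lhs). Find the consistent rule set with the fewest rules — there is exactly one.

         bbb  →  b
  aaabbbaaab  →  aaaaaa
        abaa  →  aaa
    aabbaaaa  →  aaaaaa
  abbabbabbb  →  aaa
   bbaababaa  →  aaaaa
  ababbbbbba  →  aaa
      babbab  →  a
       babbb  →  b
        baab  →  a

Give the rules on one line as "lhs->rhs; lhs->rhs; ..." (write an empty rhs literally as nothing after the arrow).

ab->a; ba->; bb->

  | bbb => b
  | aaabbbaaab => aaabbaaab => aaabaaab => aaaaaab => aaaaaa
  | abaa => aaa
  | aabbaaaa => aabaaaa => aaaaaa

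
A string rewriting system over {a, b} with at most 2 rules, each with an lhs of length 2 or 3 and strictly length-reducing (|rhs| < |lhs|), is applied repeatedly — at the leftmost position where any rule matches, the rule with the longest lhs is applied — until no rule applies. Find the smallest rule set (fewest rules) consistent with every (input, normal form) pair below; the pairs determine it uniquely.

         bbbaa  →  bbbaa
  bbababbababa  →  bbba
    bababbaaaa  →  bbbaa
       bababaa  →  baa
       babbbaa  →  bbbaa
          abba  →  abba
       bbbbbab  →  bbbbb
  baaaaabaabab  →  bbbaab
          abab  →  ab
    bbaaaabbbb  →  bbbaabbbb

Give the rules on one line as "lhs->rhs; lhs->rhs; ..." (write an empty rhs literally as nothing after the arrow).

  | bbbaa
  | bbababbababa => bbabbababa => bbbababa => bbbaba => bbba
  | bababbaaaa => babbaaaa => bbaaaa => bbbaa
  | bababaa => babaa => baa

aaa->ba; bab->b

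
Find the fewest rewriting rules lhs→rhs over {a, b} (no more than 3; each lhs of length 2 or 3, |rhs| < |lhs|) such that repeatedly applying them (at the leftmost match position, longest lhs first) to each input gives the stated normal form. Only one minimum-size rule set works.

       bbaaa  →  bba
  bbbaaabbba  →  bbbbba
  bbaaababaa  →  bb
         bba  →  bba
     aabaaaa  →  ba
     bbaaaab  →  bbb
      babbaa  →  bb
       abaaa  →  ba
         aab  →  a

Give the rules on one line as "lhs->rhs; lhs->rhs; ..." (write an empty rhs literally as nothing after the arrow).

aaa->ba; ab->; baa->b

  | bbaaa => bba
  | bbbaaabbba => bbbabbba => bbbbba
  | bbaaababaa => bbababaa => bbabaa => bbaa => bb
  | bba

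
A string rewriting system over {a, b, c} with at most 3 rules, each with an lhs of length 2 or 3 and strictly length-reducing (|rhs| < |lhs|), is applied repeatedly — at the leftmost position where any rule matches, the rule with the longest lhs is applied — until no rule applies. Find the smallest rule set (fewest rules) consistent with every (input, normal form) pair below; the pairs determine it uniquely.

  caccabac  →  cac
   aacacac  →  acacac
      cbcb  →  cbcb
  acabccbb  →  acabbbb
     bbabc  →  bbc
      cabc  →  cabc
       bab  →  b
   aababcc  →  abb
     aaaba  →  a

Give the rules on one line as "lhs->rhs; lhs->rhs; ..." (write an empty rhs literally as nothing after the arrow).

aa->a; ba->; cc->b

  | caccabac => cababac => cabac => cac
  | aacacac => acacac
  | cbcb
  | acabccbb => acabbbb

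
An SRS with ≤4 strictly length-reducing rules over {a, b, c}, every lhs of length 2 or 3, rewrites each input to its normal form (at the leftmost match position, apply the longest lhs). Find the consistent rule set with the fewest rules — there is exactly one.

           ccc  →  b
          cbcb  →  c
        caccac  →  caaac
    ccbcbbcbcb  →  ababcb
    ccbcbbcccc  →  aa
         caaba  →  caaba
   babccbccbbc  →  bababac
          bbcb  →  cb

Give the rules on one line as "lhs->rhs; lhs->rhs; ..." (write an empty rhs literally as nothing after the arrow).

  | ccc => b
  | cbcb => cbb => c
  | caccac => caaac
  | ccbcbbcbcb => abcbbcbcb => abccbcb => ababcb

bb->; cbc->cb; cc->a; ccc->b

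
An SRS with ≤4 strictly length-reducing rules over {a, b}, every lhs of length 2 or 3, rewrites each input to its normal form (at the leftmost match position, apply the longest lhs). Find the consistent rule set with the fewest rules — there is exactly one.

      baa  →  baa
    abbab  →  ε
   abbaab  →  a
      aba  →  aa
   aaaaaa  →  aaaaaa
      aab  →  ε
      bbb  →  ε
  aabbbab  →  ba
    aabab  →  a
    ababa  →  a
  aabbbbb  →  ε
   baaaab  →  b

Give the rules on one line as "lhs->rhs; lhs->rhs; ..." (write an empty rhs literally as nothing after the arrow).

  | baa
  | abbab => abab => aab => bb => ε
  | abbaab => abaab => aaab => abb => ab => a
  | aba => aa

aab->bb; ab->a; bb->; bbb->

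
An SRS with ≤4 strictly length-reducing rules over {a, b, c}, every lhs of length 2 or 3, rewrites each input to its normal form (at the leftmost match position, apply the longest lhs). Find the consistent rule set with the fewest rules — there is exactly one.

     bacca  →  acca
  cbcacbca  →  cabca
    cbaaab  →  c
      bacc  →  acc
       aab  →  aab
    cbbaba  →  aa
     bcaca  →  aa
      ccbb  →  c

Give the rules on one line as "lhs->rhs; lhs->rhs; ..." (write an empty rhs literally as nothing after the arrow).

aaa->cb; ba->a; cac->a; cbb->

  | bacca => acca
  | cbcacbca => cbabca => cabca
  | cbaaab => caaab => ccbb => c
  | bacc => acc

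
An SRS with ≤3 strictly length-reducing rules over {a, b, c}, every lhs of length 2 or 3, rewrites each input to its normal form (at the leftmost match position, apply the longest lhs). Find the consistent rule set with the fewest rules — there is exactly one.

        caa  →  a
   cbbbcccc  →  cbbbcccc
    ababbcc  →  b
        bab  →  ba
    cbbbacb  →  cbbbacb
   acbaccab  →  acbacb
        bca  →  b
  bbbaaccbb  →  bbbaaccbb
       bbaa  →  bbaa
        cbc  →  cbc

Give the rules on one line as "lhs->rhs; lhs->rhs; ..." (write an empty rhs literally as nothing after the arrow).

  | caa => a
  | cbbbcccc
  | ababbcc => aabbcc => aabcc => abc => b
  | bab => ba

ab->a; abc->b; ca->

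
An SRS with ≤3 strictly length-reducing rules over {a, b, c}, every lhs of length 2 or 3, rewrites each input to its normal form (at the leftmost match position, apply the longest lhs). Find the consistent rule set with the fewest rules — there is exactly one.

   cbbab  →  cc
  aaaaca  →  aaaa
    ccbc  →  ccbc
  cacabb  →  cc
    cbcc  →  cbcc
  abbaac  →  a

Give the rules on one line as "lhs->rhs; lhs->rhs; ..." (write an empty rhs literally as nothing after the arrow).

  | cbbab => ccab => cbb => cc
  | aaaaca => aaaa
  | ccbc
  | cacabb => bcabb => bbbb => cbb => cc

ac->; bb->c; ca->b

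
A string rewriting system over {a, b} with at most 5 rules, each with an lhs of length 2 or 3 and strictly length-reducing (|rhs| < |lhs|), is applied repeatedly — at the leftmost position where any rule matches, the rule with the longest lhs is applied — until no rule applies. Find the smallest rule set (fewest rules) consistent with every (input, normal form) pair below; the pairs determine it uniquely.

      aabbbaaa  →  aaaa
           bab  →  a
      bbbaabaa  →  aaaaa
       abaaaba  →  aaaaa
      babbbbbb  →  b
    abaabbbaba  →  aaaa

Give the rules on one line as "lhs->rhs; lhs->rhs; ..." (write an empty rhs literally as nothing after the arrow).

  | aabbbaaa => abaaa => aaaa
  | bab => bb => a
  | bbbaabaa => abaabaa => aaabaa => aaaaa
  | abaaaba => aaaaba => aaaaa

ab->b; aba->aa; abb->; bb->a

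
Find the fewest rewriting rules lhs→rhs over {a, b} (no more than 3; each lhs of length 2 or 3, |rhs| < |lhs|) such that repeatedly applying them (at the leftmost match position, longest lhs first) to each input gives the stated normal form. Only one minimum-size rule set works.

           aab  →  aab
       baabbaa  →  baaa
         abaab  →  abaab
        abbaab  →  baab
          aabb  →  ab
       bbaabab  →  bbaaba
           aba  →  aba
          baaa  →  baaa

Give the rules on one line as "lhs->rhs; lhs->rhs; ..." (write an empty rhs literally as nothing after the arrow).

  | aab
  | baabbaa => babaa => baaa
  | abaab
  | abbaab => baab

abb->b; bab->ba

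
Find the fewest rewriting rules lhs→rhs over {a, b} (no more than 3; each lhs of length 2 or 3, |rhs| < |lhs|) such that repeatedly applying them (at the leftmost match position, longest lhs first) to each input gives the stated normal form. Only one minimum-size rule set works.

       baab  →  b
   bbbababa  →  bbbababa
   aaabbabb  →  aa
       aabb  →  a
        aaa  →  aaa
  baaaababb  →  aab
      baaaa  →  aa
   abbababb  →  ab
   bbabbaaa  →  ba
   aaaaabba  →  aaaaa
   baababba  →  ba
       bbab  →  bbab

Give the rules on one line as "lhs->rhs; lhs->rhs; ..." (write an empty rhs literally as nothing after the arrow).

abb->; baa->

  | baab => b
  | bbbababa
  | aaabbabb => aaabb => aa
  | aabb => a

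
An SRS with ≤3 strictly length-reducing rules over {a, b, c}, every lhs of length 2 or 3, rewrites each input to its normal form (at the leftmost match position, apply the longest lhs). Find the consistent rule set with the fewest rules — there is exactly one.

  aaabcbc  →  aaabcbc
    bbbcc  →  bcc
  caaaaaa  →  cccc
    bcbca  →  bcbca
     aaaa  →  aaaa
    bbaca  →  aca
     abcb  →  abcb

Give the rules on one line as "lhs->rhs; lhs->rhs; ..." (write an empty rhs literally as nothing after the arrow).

bb->; caa->cc

  | aaabcbc
  | bbbcc => bcc
  | caaaaaa => ccaaaa => cccaa => cccc
  | bcbca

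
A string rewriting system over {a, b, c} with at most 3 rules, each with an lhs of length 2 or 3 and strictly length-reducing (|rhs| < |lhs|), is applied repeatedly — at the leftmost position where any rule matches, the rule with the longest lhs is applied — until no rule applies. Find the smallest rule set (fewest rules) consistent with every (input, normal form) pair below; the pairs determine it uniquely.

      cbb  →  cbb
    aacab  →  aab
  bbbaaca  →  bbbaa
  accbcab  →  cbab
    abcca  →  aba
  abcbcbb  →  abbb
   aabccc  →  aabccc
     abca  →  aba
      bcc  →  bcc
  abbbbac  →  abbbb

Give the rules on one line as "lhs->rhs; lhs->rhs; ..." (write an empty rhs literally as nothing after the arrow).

ac->; bcb->ba; ca->a

  | cbb
  | aacab => aab
  | bbbaaca => bbbaa
  | accbcab => cbcab => cbab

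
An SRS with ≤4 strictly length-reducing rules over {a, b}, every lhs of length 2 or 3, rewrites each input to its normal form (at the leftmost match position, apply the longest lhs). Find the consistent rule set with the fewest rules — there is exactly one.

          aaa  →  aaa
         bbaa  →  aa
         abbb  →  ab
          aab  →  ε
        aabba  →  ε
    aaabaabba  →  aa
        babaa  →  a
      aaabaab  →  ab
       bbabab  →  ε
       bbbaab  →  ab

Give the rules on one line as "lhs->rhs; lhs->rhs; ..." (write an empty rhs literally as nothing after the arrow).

  | aaa
  | bbaa => aa
  | abbb => ab
  | aab => ba => ε

aab->ba; aba->b; ba->; bb->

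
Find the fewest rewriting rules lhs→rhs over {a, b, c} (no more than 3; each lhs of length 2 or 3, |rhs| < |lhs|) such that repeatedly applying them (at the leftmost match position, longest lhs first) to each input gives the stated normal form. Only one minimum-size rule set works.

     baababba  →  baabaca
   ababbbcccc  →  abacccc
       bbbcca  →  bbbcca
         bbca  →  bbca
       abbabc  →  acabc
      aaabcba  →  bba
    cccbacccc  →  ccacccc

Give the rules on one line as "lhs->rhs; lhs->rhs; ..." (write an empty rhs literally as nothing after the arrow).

aaa->b; abb->ac; cb->

  | baababba => baabaca
  | ababbbcccc => abacbcccc => abacccc
  | bbbcca
  | bbca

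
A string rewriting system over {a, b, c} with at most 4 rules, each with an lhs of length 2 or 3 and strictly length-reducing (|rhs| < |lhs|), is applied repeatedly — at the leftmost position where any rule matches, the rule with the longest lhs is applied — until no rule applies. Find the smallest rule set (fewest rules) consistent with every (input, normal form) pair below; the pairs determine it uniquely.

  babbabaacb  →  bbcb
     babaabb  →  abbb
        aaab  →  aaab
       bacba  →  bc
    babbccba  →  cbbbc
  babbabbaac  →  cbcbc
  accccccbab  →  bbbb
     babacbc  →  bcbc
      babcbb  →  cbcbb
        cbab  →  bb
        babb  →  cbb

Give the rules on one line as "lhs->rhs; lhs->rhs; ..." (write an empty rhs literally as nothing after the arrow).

  | babbabaacb => cbbabaacb => cbcbaacb => cbccacb => cbabcb => ccbcb => bbcb
  | babaabb => cbaabb => ccabb => abbb
  | aaab
  | bacba => ccba => bba => bc

ac->; ba->c; cc->b; cca->ab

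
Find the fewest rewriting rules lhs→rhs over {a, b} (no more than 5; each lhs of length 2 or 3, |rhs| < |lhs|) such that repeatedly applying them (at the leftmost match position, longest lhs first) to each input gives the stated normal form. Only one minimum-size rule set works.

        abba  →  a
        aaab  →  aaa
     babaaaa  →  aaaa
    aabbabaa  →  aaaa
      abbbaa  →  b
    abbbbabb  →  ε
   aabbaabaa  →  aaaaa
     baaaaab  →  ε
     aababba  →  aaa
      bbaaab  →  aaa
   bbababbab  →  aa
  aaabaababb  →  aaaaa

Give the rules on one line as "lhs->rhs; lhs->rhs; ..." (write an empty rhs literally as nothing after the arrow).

ab->a; abb->; ba->b; bb->

  | abba => a
  | aaab => aaa
  | babaaaa => bbaaaa => aaaa
  | aabbabaa => aabaa => aaaa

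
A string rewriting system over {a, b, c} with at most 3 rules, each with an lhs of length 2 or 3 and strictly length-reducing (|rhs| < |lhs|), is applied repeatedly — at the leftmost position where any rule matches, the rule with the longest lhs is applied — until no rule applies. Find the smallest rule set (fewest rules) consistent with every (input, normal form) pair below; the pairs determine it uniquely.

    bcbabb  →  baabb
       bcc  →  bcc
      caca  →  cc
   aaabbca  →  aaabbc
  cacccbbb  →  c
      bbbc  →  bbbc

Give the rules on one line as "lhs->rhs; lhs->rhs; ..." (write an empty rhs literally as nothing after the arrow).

ca->c; cb->a

  | bcbabb => baabb
  | bcc
  | caca => cca => cc
  | aaabbca => aaabbc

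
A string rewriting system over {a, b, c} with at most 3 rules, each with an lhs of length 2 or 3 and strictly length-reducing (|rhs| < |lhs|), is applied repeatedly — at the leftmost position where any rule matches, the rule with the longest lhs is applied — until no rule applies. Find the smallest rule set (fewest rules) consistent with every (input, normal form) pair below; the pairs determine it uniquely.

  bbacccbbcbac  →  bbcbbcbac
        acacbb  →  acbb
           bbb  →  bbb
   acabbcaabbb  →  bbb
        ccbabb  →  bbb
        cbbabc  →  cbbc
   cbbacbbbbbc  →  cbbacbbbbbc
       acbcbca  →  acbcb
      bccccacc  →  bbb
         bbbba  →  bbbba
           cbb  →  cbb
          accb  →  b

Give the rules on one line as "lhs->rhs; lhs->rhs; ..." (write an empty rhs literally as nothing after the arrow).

  | bbacccbbcbac => bbabcbbcbac => bbcbbcbac
  | acacbb => acbb
  | bbb
  | acabbcaabbb => abbcaabbb => bcaabbb => babbb => bbb

ab->; ca->; cc->b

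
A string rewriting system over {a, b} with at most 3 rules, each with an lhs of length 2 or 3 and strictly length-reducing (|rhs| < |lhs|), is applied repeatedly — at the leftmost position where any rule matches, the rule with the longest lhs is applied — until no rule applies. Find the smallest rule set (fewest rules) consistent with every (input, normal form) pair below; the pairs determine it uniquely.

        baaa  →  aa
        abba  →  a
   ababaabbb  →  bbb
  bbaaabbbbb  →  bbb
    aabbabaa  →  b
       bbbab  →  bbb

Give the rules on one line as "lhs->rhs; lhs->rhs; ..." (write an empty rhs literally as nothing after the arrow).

  | baaa => aa
  | abba => a
  | ababaabbb => bbaabbb => babbb => bbb
  | bbaaabbbbb => baabbbbb => abbbbb => bbb

aba->b; abb->; ba->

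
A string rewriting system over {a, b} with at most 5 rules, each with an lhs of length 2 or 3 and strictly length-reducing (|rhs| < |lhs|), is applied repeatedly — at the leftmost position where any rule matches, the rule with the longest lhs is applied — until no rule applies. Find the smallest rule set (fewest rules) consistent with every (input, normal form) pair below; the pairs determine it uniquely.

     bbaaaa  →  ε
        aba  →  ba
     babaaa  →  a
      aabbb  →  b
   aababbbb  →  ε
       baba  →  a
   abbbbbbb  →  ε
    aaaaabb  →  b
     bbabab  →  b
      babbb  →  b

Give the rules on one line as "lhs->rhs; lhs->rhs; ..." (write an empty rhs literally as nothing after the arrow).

aa->; ab->; aba->ba; bb->

  | bbaaaa => aaaa => aa => ε
  | aba => ba
  | babaaa => bbaaa => aaa => a
  | aabbb => bbb => b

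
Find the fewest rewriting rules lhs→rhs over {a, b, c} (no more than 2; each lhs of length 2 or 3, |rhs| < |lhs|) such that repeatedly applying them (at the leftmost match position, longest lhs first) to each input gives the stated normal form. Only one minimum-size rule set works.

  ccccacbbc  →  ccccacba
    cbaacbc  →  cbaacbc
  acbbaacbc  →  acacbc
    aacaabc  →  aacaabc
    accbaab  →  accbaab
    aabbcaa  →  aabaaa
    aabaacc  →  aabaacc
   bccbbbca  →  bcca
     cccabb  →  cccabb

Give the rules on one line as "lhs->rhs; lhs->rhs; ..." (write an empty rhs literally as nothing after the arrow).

bba->; bbc->ba

  | ccccacbbc => ccccacba
  | cbaacbc
  | acbbaacbc => acacbc
  | aacaabc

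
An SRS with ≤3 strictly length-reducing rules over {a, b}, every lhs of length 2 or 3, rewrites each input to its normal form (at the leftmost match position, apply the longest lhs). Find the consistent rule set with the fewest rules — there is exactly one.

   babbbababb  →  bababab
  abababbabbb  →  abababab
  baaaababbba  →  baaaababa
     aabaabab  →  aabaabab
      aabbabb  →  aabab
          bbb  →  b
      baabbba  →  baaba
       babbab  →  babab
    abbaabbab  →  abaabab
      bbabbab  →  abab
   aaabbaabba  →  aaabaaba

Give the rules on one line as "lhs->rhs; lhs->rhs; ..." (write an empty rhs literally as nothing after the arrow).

  | babbbababb => babbababb => babababb => bababab
  | abababbabbb => ababababbb => ababababb => abababab
  | baaaababbba => baaaababba => baaaababa
  | aabaabab

abb->ab; bb->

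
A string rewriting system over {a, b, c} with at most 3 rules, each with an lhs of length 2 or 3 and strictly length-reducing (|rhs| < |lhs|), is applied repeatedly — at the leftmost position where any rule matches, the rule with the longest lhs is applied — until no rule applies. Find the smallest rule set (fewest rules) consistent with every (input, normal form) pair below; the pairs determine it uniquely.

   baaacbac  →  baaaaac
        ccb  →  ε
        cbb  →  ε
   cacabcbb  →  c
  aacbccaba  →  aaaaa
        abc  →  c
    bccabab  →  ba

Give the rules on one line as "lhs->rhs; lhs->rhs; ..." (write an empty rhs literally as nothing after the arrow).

  | baaacbac => baaaaac
  | ccb => ab => ε
  | cbb => ab => ε
  | cacabcbb => caccbb => caabb => cab => c

ab->; cb->a; cc->a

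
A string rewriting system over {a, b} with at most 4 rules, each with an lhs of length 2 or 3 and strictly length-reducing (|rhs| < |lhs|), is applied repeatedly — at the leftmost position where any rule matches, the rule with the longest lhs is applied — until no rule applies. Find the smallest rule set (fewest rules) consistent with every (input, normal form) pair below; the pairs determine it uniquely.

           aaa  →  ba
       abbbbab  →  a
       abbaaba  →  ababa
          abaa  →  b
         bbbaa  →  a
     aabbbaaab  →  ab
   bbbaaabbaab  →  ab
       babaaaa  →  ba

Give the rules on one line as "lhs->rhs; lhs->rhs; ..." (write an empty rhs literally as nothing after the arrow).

aa->b; baa->a; bb->; bba->b

  | aaa => ba
  | abbbbab => abbab => abb => a
  | abbaaba => ababa
  | abaa => aa => b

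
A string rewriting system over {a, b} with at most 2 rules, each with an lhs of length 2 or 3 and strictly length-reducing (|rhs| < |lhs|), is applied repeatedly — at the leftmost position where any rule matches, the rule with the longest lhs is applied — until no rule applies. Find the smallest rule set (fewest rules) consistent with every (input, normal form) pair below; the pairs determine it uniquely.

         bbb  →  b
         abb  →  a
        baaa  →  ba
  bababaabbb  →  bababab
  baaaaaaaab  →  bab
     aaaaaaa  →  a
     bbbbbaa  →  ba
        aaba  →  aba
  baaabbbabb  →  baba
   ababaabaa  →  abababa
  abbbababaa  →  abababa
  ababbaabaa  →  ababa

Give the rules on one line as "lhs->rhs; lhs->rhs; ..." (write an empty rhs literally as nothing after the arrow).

  | bbb => b
  | abb => a
  | baaa => baa => ba
  | bababaabbb => babababbb => bababab

aa->a; bb->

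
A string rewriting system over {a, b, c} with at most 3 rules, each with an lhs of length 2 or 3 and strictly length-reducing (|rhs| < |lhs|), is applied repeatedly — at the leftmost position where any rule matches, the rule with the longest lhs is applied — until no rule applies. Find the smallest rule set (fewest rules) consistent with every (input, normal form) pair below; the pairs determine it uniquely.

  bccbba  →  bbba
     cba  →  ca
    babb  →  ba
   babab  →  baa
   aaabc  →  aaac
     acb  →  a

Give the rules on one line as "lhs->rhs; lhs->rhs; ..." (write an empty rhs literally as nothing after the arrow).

  | bccbba => bcbba => bbba
  | cba => ca
  | babb => bab => ba
  | babab => baab => baa

ab->a; cb->b; cba->ca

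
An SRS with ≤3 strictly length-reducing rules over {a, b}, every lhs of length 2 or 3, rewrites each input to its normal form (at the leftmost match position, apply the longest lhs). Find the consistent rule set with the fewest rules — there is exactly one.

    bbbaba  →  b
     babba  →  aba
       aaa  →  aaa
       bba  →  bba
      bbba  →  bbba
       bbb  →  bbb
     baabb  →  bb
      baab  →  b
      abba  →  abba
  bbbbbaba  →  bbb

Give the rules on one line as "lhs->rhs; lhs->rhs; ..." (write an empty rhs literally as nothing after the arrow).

  | bbbaba => bbaa => b
  | babba => aba
  | aaa
  | bba

baa->; bab->a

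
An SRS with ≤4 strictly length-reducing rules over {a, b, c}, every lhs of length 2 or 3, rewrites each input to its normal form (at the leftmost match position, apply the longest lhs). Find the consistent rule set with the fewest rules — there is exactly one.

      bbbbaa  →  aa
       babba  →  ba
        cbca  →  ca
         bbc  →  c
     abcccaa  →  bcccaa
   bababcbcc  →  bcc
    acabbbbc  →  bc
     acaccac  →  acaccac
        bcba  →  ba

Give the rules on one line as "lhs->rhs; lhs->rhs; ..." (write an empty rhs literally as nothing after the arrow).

  | bbbbaa => bbaa => aa
  | babba => bbba => ba
  | cbca => ca
  | bbc => c

ab->b; bb->; cb->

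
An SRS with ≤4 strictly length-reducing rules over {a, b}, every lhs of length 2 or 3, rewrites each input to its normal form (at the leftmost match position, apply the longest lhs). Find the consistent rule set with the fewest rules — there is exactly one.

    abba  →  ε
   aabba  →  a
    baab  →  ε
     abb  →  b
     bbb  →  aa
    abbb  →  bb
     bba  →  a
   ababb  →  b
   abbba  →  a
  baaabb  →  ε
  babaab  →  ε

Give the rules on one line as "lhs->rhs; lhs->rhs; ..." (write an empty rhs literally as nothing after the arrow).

  | abba => ba => ε
  | aabba => aba => a
  | baab => ab => ε
  | abb => b

ab->; ba->; bba->a; bbb->aa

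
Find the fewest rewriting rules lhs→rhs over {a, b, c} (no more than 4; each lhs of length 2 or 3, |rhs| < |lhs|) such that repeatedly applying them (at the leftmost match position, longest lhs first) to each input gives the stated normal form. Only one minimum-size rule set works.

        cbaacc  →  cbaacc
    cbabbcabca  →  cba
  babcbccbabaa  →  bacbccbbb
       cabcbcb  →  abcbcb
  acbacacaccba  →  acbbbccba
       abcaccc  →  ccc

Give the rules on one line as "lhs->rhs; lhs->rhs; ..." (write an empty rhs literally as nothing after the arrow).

aaa->bb; aba->; bab->ba; ca->a

  | cbaacc
  | cbabbcabca => cbabcabca => cbacabca => cbaabca => cbaaba => cba
  | babcbccbabaa => bacbccbabaa => bacbccbaaa => bacbccbbb
  | cabcbcb => abcbcb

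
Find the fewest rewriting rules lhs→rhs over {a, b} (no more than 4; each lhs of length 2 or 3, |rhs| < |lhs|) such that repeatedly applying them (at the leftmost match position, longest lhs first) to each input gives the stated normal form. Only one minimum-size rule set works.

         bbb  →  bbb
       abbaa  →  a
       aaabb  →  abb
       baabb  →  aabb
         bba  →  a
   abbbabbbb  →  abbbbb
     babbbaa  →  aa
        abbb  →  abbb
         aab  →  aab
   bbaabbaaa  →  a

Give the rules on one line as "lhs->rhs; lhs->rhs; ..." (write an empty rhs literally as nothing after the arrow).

  | bbb
  | abbaa => abaa => aaa => a
  | aaabb => abb
  | baabb => aabb

aaa->a; ba->a; bab->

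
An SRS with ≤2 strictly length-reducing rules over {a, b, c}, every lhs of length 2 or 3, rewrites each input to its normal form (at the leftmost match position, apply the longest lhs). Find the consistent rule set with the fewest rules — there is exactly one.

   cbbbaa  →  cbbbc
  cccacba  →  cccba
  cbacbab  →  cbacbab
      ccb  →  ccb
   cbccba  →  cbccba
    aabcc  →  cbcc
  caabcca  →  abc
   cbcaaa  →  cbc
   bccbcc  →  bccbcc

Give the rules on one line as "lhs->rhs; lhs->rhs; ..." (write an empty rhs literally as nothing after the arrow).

  | cbbbaa => cbbbc
  | cccacba => cccba
  | cbacbab
  | ccb

aa->c; ca->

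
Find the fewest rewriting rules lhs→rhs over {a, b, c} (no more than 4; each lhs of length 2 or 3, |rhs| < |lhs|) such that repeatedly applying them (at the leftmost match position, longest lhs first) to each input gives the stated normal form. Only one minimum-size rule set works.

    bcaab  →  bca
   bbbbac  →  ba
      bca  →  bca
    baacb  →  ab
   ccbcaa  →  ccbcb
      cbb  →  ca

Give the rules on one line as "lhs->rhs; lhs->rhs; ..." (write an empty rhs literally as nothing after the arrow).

  | bcaab => bcbb => bca
  | bbbbac => abbac => aaac => bac => ba
  | bca
  | baacb => bbcb => acb => ab

aa->b; ac->a; bb->a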